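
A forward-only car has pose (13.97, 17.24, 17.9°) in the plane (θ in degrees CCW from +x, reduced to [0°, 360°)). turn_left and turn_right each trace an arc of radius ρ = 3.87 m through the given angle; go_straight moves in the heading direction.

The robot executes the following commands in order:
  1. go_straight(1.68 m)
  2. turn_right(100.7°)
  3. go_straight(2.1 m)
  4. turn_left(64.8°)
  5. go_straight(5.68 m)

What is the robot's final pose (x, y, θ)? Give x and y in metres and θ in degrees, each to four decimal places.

set_pose: (x, y, θ) = (13.9700, 17.2400, 17.9000°), ρ = 3.87
go_straight(1.68): x += 1.68·cos θ, y += 1.68·sin θ → (15.5687, 17.7564, 17.9000°)
turn_right(100.7°): centre at ρ to the right, rotate −100.7° → (20.5976, 14.5587, -82.8000° ≡ 277.2000°)
go_straight(2.1): x += 2.1·cos θ, y += 2.1·sin θ → (20.8608, 12.4753, 277.2000°)
turn_left(64.8°): centre at ρ to the left, rotate +64.8° → (23.5044, 9.2797, 342.0000°)
go_straight(5.68): x += 5.68·cos θ, y += 5.68·sin θ → (28.9064, 7.5245, 342.0000°)

(28.9064, 7.5245, 342.0000°)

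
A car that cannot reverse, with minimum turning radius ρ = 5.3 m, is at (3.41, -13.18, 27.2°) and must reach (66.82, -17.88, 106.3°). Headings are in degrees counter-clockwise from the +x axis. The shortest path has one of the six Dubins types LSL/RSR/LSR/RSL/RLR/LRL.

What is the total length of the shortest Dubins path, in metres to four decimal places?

69.5560 m

Let ψ = atan2(Δy, Δx) = atan2(-4.70, 63.41) = -4.2391° be the start→goal bearing.
Normalize: d = |goal − start| / ρ = 63.583945/5.3 = 11.996971, α = (θ_start − ψ) mod 360° = 31.4391° = 0.548715 rad, β = (θ_goal − ψ) mod 360° = 110.5391° = 1.929271 rad.
Common terms: sin α = 0.521591, cos α = 0.853195, sin β = 0.936433, cos β = -0.350846, cos(α−β) = 0.189095, d² = 143.927309. Work in radians in the unit-radius frame; every candidate has L = ρ·(t + p + q).
LSL: p² = 2 + d² − 2cos(α−β) + 2d(sin α − sin β) = 135.595426; p = √p² = 11.644545; φ = atan2(cos β − cos α, d + sin α − sin β) = -0.103585 rad; t = (φ − α) mod 2π = 5.630886 rad, q = (β − φ) mod 2π = 2.032855 rad → L = 5.3·(5.630886 + 11.644545 + 2.032855) = 5.3·19.308286 = 102.333914 m
RSR: p² = 2 + d² − 2cos(α−β) + 2d(sin β − sin α) = 155.502810; p = √p² = 12.470077; φ = atan2(cos α − cos β, d − sin α + sin β) = 0.096705 rad; t = (α − φ) mod 2π = 0.452010 rad, q = (φ − β) mod 2π = 4.450620 rad → L = 5.3·(0.452010 + 12.470077 + 4.450620) = 5.3·17.372706 = 92.075344 m
LSR: p² = d² − 2 + 2cos(α−β) + 2d(sin α + sin β) = 177.289257; p = √p² = 13.315001; φ = atan2(−cos α − cos β, d + sin α + sin β) − atan2(−2, p) = 0.111774 rad; t = (φ − α) mod 2π = 5.846244 rad, q = (φ − β) mod 2π = 4.465689 rad → L = 5.3·(5.846244 + 13.315001 + 4.465689) = 5.3·23.626934 = 125.222748 m
RSL: p² = d² − 2 + 2cos(α−β) − 2d(sin α + sin β) = 107.321742; p = √p² = 10.359621; φ = atan2(cos α + cos β, d − sin α − sin β) − atan2(2, p) = -0.143081 rad; t = (α − φ) mod 2π = 0.691796 rad, q = (β − φ) mod 2π = 2.072352 rad → L = 5.3·(0.691796 + 10.359621 + 2.072352) = 5.3·13.123768 = 69.555973 m
RLR: c = (6 − d² + 2cos(α−β) + 2d(sin α − sin β))/8 = -18.437851, |c| > 1 → infeasible
LRL: c = (6 − d² + 2cos(α−β) − 2d(sin α − sin β))/8 = -15.949428, |c| > 1 → infeasible
Shortest: RSL with L = 69.555973 m ≈ 69.5560 m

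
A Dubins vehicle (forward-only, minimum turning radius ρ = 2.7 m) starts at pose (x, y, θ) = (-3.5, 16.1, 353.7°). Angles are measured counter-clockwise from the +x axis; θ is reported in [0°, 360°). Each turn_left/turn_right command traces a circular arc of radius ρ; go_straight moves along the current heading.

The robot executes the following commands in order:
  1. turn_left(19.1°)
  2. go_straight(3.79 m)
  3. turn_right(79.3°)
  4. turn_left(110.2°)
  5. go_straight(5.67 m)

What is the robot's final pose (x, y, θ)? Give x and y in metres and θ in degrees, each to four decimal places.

set_pose: (x, y, θ) = (-3.5000, 16.1000, 353.7000°), ρ = 2.7
turn_left(19.1°): centre at ρ to the left, rotate +19.1° → (-2.6055, 16.1508, 372.8000° ≡ 12.8000°)
go_straight(3.79): x += 3.79·cos θ, y += 3.79·sin θ → (1.0903, 16.9905, 12.8000°)
turn_right(79.3°): centre at ρ to the right, rotate −79.3° → (4.1645, 15.4342, -66.5000° ≡ 293.5000°)
turn_left(110.2°): centre at ρ to the left, rotate +110.2° → (8.5060, 14.5588, 403.7000° ≡ 43.7000°)
go_straight(5.67): x += 5.67·cos θ, y += 5.67·sin θ → (12.6052, 18.4761, 43.7000°)

(12.6052, 18.4761, 43.7000°)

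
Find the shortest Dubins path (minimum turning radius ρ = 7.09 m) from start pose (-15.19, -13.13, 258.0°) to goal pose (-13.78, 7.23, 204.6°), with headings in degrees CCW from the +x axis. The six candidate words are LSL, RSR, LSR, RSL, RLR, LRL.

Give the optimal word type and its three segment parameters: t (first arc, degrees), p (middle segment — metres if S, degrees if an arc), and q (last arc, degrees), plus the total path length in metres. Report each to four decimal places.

Let ψ = atan2(Δy, Δx) = atan2(20.36, 1.41) = 86.0384° be the start→goal bearing.
Normalize: d = |goal − start| / ρ = 20.408765/7.09 = 2.878528, α = (θ_start − ψ) mod 360° = 171.9616° = 3.001296 rad, β = (θ_goal − ψ) mod 360° = 118.5616° = 2.069290 rad.
Common terms: sin α = 0.139837, cos α = -0.990175, sin β = 0.878304, cos β = -0.478103, cos(α−β) = 0.596225, d² = 8.285925. Work in radians in the unit-radius frame; every candidate has L = ρ·(t + p + q).
LSL: p² = 2 + d² − 2cos(α−β) + 2d(sin α − sin β) = 4.842080; p = √p² = 2.200473; φ = atan2(cos β − cos α, d + sin α − sin β) = 0.234863 rad; t = (φ − α) mod 2π = 3.516752 rad, q = (β − φ) mod 2π = 1.834427 rad → L = 7.09·(3.516752 + 2.200473 + 1.834427) = 7.09·7.551652 = 53.541213 m
RSR: p² = 2 + d² − 2cos(α−β) + 2d(sin β − sin α) = 13.344871; p = √p² = 3.653063; φ = atan2(cos α − cos β, d − sin α + sin β) = -0.140639 rad; t = (α − φ) mod 2π = 3.141935 rad, q = (φ − β) mod 2π = 4.073256 rad → L = 7.09·(3.141935 + 3.653063 + 4.073256) = 7.09·10.868254 = 77.055923 m
LSR: p² = d² − 2 + 2cos(α−β) + 2d(sin α + sin β) = 13.339866; p = √p² = 3.652378; φ = atan2(−cos α − cos β, d + sin α + sin β) − atan2(−2, p) = 0.861341 rad; t = (φ − α) mod 2π = 4.143230 rad, q = (φ − β) mod 2π = 5.075236 rad → L = 7.09·(4.143230 + 3.652378 + 5.075236) = 7.09·12.870843 = 91.254280 m
RSL: p² = d² − 2 + 2cos(α−β) − 2d(sin α + sin β) = 1.616884; p = √p² = 1.271567; φ = atan2(cos α + cos β, d − sin α − sin β) − atan2(2, p) = -1.672621 rad; t = (α − φ) mod 2π = 4.673917 rad, q = (β − φ) mod 2π = 3.741911 rad → L = 7.09·(4.673917 + 1.271567 + 3.741911) = 7.09·9.687395 = 68.683631 m
RLR: c = (6 − d² + 2cos(α−β) + 2d(sin α − sin β))/8 = -0.668109; p = 2π − arccos c = 3.980725 rad; φ = atan2(cos α − cos β, d − sin α + sin β) = -0.140639 rad; t = (α − φ + p/2) mod 2π = 5.132298 rad, q = (α − β − t + p) mod 2π = 6.063618 rad → L = 7.09·(5.132298 + 3.980725 + 6.063618) = 7.09·15.176641 = 107.602382 m
LRL: c = (6 − d² + 2cos(α−β) − 2d(sin α − sin β))/8 = 0.394740; p = 2π − arccos c = 5.118174 rad; φ = atan2(cos β − cos α, d + sin α − sin β) = 0.234863 rad; t = (φ − α + p/2) mod 2π = 6.075839 rad, q = (β − α − t + p) mod 2π = 4.393514 rad → L = 7.09·(6.075839 + 5.118174 + 4.393514) = 7.09·15.587527 = 110.515568 m
Shortest: LSL with L = 53.541213 m ≈ 53.5412 m
Convert LSL to answer units (arcs ×180/π): t = 3.516752·180/π = 201.4950°, p = ρ·p = 7.09·2.200473 = 15.6014 m, q = 1.834427·180/π = 105.1050°, L = 53.5412 m.

LSL: t = 201.4950°, p = 15.6014 m, q = 105.1050°, L = 53.5412 m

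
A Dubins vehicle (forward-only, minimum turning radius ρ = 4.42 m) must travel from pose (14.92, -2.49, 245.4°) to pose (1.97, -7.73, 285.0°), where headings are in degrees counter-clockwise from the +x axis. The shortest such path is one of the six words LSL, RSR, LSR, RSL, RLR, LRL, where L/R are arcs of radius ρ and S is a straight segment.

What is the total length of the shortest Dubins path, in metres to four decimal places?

Let ψ = atan2(Δy, Δx) = atan2(-5.24, -12.95) = -157.9701° be the start→goal bearing.
Normalize: d = |goal − start| / ρ = 13.969971/4.42 = 3.160627, α = (θ_start − ψ) mod 360° = 43.3701° = 0.756951 rad, β = (θ_goal − ψ) mod 360° = 82.9701° = 1.448102 rad.
Common terms: sin α = 0.686708, cos α = 0.726933, sin β = 0.992482, cos β = 0.122387, cos(α−β) = 0.770513, d² = 9.989563. Work in radians in the unit-radius frame; every candidate has L = ρ·(t + p + q).
LSL: p² = 2 + d² − 2cos(α−β) + 2d(sin α − sin β) = 8.515661; p = √p² = 2.918161; φ = atan2(cos β − cos α, d + sin α − sin β) = -0.208678 rad; t = (φ − α) mod 2π = 5.317556 rad, q = (β − φ) mod 2π = 1.656780 rad → L = 4.42·(5.317556 + 2.918161 + 1.656780) = 4.42·9.892496 = 43.724833 m
RSR: p² = 2 + d² − 2cos(α−β) + 2d(sin β − sin α) = 12.381412; p = √p² = 3.518723; φ = atan2(cos α − cos β, d − sin α + sin β) = 0.172665 rad; t = (α − φ) mod 2π = 0.584286 rad, q = (φ − β) mod 2π = 5.007749 rad → L = 4.42·(0.584286 + 3.518723 + 5.007749) = 4.42·9.110758 = 40.269550 m
LSR: p² = d² − 2 + 2cos(α−β) + 2d(sin α + sin β) = 20.145181; p = √p² = 4.488338; φ = atan2(−cos α − cos β, d + sin α + sin β) − atan2(−2, p) = 0.245471 rad; t = (φ − α) mod 2π = 5.771705 rad, q = (φ − β) mod 2π = 5.080555 rad → L = 4.42·(5.771705 + 4.488338 + 5.080555) = 4.42·15.340598 = 67.805444 m
RSL: p² = d² − 2 + 2cos(α−β) − 2d(sin α + sin β) = -1.084002 < 0 → infeasible
RLR: c = (6 − d² + 2cos(α−β) + 2d(sin α − sin β))/8 = -0.547677; p = 2π − arccos c = 4.132804 rad; φ = atan2(cos α − cos β, d − sin α + sin β) = 0.172665 rad; t = (α − φ + p/2) mod 2π = 2.650688 rad, q = (α − β − t + p) mod 2π = 0.790966 rad → L = 4.42·(2.650688 + 4.132804 + 0.790966) = 4.42·7.574458 = 33.479105 m
LRL: c = (6 − d² + 2cos(α−β) − 2d(sin α − sin β))/8 = -0.064458; p = 2π − arccos c = 4.647887 rad; φ = atan2(cos β − cos α, d + sin α − sin β) = -0.208678 rad; t = (φ − α + p/2) mod 2π = 1.358314 rad, q = (β − α − t + p) mod 2π = 3.980723 rad → L = 4.42·(1.358314 + 4.647887 + 3.980723) = 4.42·9.986924 = 44.142203 m
Shortest: RLR with L = 33.479105 m ≈ 33.4791 m

33.4791 m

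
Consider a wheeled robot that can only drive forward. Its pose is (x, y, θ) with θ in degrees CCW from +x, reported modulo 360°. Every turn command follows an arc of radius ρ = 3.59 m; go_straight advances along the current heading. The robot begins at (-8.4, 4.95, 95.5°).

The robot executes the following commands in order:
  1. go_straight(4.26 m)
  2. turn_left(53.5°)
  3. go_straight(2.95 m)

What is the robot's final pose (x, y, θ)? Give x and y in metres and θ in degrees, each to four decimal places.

set_pose: (x, y, θ) = (-8.4000, 4.9500, 95.5000°), ρ = 3.59
go_straight(4.26): x += 4.26·cos θ, y += 4.26·sin θ → (-8.8083, 9.1904, 95.5000°)
turn_left(53.5°): centre at ρ to the left, rotate +53.5° → (-10.5328, 11.9235, 149.0000°)
go_straight(2.95): x += 2.95·cos θ, y += 2.95·sin θ → (-13.0614, 13.4429, 149.0000°)

(-13.0614, 13.4429, 149.0000°)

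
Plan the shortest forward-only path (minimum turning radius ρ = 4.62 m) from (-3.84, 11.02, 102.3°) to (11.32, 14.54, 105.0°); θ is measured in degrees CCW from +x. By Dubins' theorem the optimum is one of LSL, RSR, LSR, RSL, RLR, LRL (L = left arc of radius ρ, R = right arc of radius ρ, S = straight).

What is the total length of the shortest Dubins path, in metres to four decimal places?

Let ψ = atan2(Δy, Δx) = atan2(3.52, 15.16) = 13.0719° be the start→goal bearing.
Normalize: d = |goal − start| / ρ = 15.563290/4.62 = 3.368678, α = (θ_start − ψ) mod 360° = 89.2281° = 1.557324 rad, β = (θ_goal − ψ) mod 360° = 91.9281° = 1.604448 rad.
Common terms: sin α = 0.999909, cos α = 0.013471, sin β = 0.999434, cos β = -0.033646, cos(α−β) = 0.998890, d² = 11.347988. Work in radians in the unit-radius frame; every candidate has L = ρ·(t + p + q).
LSL: p² = 2 + d² − 2cos(α−β) + 2d(sin α − sin β) = 11.353412; p = √p² = 3.369482; φ = atan2(cos β − cos α, d + sin α − sin β) = -0.013984 rad; t = (φ − α) mod 2π = 4.711877 rad, q = (β − φ) mod 2π = 1.618432 rad → L = 4.62·(4.711877 + 3.369482 + 1.618432) = 4.62·9.699792 = 44.813037 m
RSR: p² = 2 + d² − 2cos(α−β) + 2d(sin β − sin α) = 11.347005; p = √p² = 3.368532; φ = atan2(cos α − cos β, d − sin α + sin β) = 0.013988 rad; t = (α − φ) mod 2π = 1.543337 rad, q = (φ − β) mod 2π = 4.692725 rad → L = 4.62·(1.543337 + 3.368532 + 4.692725) = 4.62·9.604593 = 44.373220 m
LSR: p² = d² − 2 + 2cos(α−β) + 2d(sin α + sin β) = 24.816052; p = √p² = 4.981571; φ = atan2(−cos α − cos β, d + sin α + sin β) − atan2(−2, p) = 0.385540 rad; t = (φ − α) mod 2π = 5.111400 rad, q = (φ − β) mod 2π = 5.064277 rad → L = 4.62·(5.111400 + 4.981571 + 5.064277) = 4.62·15.157248 = 70.026487 m
RSL: p² = d² − 2 + 2cos(α−β) − 2d(sin α + sin β) = -2.124516 < 0 → infeasible
RLR: c = (6 − d² + 2cos(α−β) + 2d(sin α − sin β))/8 = -0.418376; p = 2π − arccos c = 4.280733 rad; φ = atan2(cos α − cos β, d − sin α + sin β) = 0.013988 rad; t = (α − φ + p/2) mod 2π = 3.683703 rad, q = (α − β − t + p) mod 2π = 0.549906 rad → L = 4.62·(3.683703 + 4.280733 + 0.549906) = 4.62·8.514342 = 39.336258 m
LRL: c = (6 − d² + 2cos(α−β) − 2d(sin α − sin β))/8 = -0.419176; p = 2π − arccos c = 4.279851 rad; φ = atan2(cos β − cos α, d + sin α − sin β) = -0.013984 rad; t = (φ − α + p/2) mod 2π = 0.568617 rad, q = (β − α − t + p) mod 2π = 3.758358 rad → L = 4.62·(0.568617 + 4.279851 + 3.758358) = 4.62·8.606826 = 39.763535 m
Shortest: RLR with L = 39.336258 m ≈ 39.3363 m

39.3363 m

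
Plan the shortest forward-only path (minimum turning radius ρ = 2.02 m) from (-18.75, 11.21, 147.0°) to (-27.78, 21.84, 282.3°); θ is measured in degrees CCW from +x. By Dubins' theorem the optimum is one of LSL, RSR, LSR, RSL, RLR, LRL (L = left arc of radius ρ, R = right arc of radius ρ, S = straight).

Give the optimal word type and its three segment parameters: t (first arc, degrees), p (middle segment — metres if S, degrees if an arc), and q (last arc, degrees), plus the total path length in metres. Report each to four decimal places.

Let ψ = atan2(Δy, Δx) = atan2(10.63, -9.03) = 130.3473° be the start→goal bearing.
Normalize: d = |goal − start| / ρ = 13.947681/2.02 = 6.904792, α = (θ_start − ψ) mod 360° = 16.6527° = 0.290644 rad, β = (θ_goal − ψ) mod 360° = 151.9527° = 2.652075 rad.
Common terms: sin α = 0.286569, cos α = 0.958060, sin β = 0.470201, cos β = -0.882560, cos(α−β) = -0.710799, d² = 47.676159. Work in radians in the unit-radius frame; every candidate has L = ρ·(t + p + q).
LSL: p² = 2 + d² − 2cos(α−β) + 2d(sin α − sin β) = 48.561886; p = √p² = 6.968636; φ = atan2(cos β − cos α, d + sin α − sin β) = -0.267301 rad; t = (φ − α) mod 2π = 5.725240 rad, q = (β − φ) mod 2π = 2.919375 rad → L = 2.02·(5.725240 + 6.968636 + 2.919375) = 2.02·15.613252 = 31.538768 m
RSR: p² = 2 + d² − 2cos(α−β) + 2d(sin β − sin α) = 53.633630; p = √p² = 7.323499; φ = atan2(cos α − cos β, d − sin α + sin β) = 0.254055 rad; t = (α − φ) mod 2π = 0.036589 rad, q = (φ − β) mod 2π = 3.885165 rad → L = 2.02·(0.036589 + 7.323499 + 3.885165) = 2.02·11.245253 = 22.715412 m
LSR: p² = d² − 2 + 2cos(α−β) + 2d(sin α + sin β) = 54.705240; p = √p² = 7.396299; φ = atan2(−cos α − cos β, d + sin α + sin β) − atan2(−2, p) = 0.254236 rad; t = (φ − α) mod 2π = 6.246777 rad, q = (φ − β) mod 2π = 3.885346 rad → L = 2.02·(6.246777 + 7.396299 + 3.885346) = 2.02·17.528422 = 35.407413 m
RSL: p² = d² − 2 + 2cos(α−β) − 2d(sin α + sin β) = 33.803881; p = √p² = 5.814110; φ = atan2(cos α + cos β, d − sin α − sin β) − atan2(2, p) = -0.319032 rad; t = (α − φ) mod 2π = 0.609676 rad, q = (β − φ) mod 2π = 2.971106 rad → L = 2.02·(0.609676 + 5.814110 + 2.971106) = 2.02·9.394892 = 18.977682 m
RLR: c = (6 − d² + 2cos(α−β) + 2d(sin α − sin β))/8 = -5.704204, |c| > 1 → infeasible
LRL: c = (6 − d² + 2cos(α−β) − 2d(sin α − sin β))/8 = -5.070236, |c| > 1 → infeasible
Shortest: RSL with L = 18.977682 m ≈ 18.9777 m
Convert RSL to answer units (arcs ×180/π): t = 0.609676·180/π = 34.9318°, p = ρ·p = 2.02·5.814110 = 11.7445 m, q = 2.971106·180/π = 170.2318°, L = 18.9777 m.

RSL: t = 34.9318°, p = 11.7445 m, q = 170.2318°, L = 18.9777 m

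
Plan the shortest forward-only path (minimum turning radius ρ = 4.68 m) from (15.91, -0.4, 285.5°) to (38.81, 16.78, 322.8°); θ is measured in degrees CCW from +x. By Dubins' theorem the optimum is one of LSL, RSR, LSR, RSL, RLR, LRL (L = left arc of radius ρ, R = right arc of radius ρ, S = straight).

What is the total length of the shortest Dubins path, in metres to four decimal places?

37.3819 m

Let ψ = atan2(Δy, Δx) = atan2(17.18, 22.90) = 36.8779° be the start→goal bearing.
Normalize: d = |goal − start| / ρ = 28.628000/4.68 = 6.117094, α = (θ_start − ψ) mod 360° = 248.6221° = 4.339274 rad, β = (θ_goal − ψ) mod 360° = 285.9221° = 4.990282 rad.
Common terms: sin α = -0.931196, cos α = -0.364518, sin β = -0.961636, cos β = 0.274330, cos(α−β) = 0.795473, d² = 37.418840. Work in radians in the unit-radius frame; every candidate has L = ρ·(t + p + q).
LSL: p² = 2 + d² − 2cos(α−β) + 2d(sin α − sin β) = 38.200291; p = √p² = 6.180638; φ = atan2(cos β − cos α, d + sin α − sin β) = 0.103548 rad; t = (φ − α) mod 2π = 2.047459 rad, q = (β − φ) mod 2π = 4.886734 rad → L = 4.68·(2.047459 + 6.180638 + 4.886734) = 4.68·13.114832 = 61.377411 m
RSR: p² = 2 + d² − 2cos(α−β) + 2d(sin β − sin α) = 37.455495; p = √p² = 6.120089; φ = atan2(cos α − cos β, d − sin α + sin β) = -0.104576 rad; t = (α − φ) mod 2π = 4.443850 rad, q = (φ − β) mod 2π = 1.188327 rad → L = 4.68·(4.443850 + 6.120089 + 1.188327) = 4.68·11.752267 = 55.000609 m
LSR: p² = d² − 2 + 2cos(α−β) + 2d(sin α + sin β) = 13.852523; p = √p² = 3.721898; φ = atan2(−cos α − cos β, d + sin α + sin β) − atan2(−2, p) = 0.514434 rad; t = (φ − α) mod 2π = 2.458345 rad, q = (φ − β) mod 2π = 1.807337 rad → L = 4.68·(2.458345 + 3.721898 + 1.807337) = 4.68·7.987580 = 37.381875 m
RSL: p² = d² − 2 + 2cos(α−β) − 2d(sin α + sin β) = 60.167050; p = √p² = 7.756742; φ = atan2(cos α + cos β, d − sin α − sin β) − atan2(2, p) = -0.263603 rad; t = (α − φ) mod 2π = 4.602877 rad, q = (β − φ) mod 2π = 5.253885 rad → L = 4.68·(4.602877 + 7.756742 + 5.253885) = 4.68·17.613504 = 82.431200 m
RLR: c = (6 − d² + 2cos(α−β) + 2d(sin α − sin β))/8 = -3.681937, |c| > 1 → infeasible
LRL: c = (6 − d² + 2cos(α−β) − 2d(sin α − sin β))/8 = -3.775036, |c| > 1 → infeasible
Shortest: LSR with L = 37.381875 m ≈ 37.3819 m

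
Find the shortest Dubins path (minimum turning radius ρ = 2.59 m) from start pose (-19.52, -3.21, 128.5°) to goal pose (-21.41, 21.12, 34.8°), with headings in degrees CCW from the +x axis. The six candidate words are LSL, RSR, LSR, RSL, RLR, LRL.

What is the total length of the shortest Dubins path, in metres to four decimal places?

24.9705 m

Let ψ = atan2(Δy, Δx) = atan2(24.33, -1.89) = 94.4419° be the start→goal bearing.
Normalize: d = |goal − start| / ρ = 24.403299/2.59 = 9.422123, α = (θ_start − ψ) mod 360° = 34.0581° = 0.594426 rad, β = (θ_goal − ψ) mod 360° = 300.3581° = 5.242237 rad.
Common terms: sin α = 0.560033, cos α = 0.828470, sin β = -0.862884, cos β = 0.505403, cos(α−β) = -0.064532, d² = 88.776405. Work in radians in the unit-radius frame; every candidate has L = ρ·(t + p + q).
LSL: p² = 2 + d² − 2cos(α−β) + 2d(sin α − sin β) = 117.719261; p = √p² = 10.849851; φ = atan2(cos β − cos α, d + sin α − sin β) = -0.029781 rad; t = (φ − α) mod 2π = 5.658979 rad, q = (β − φ) mod 2π = 5.272018 rad → L = 2.59·(5.658979 + 10.849851 + 5.272018) = 2.59·21.780848 = 56.412396 m
RSR: p² = 2 + d² − 2cos(α−β) + 2d(sin β − sin α) = 64.091677; p = √p² = 8.005728; φ = atan2(cos α − cos β, d − sin α + sin β) = 0.040366 rad; t = (α − φ) mod 2π = 0.554060 rad, q = (φ − β) mod 2π = 1.081313 rad → L = 2.59·(0.554060 + 8.005728 + 1.081313) = 2.59·9.641101 = 24.970452 m
LSR: p² = d² − 2 + 2cos(α−β) + 2d(sin α + sin β) = 80.940346; p = √p² = 8.996685; φ = atan2(−cos α − cos β, d + sin α + sin β) − atan2(−2, p) = 0.073507 rad; t = (φ − α) mod 2π = 5.762267 rad, q = (φ − β) mod 2π = 1.114455 rad → L = 2.59·(5.762267 + 8.996685 + 1.114455) = 2.59·15.873407 = 41.112125 m
RSL: p² = d² − 2 + 2cos(α−β) − 2d(sin α + sin β) = 92.354334; p = √p² = 9.610116; φ = atan2(cos α + cos β, d − sin α − sin β) − atan2(2, p) = -0.068876 rad; t = (α − φ) mod 2π = 0.663302 rad, q = (β − φ) mod 2π = 5.311114 rad → L = 2.59·(0.663302 + 9.610116 + 5.311114) = 2.59·15.584532 = 40.363937 m
RLR: c = (6 − d² + 2cos(α−β) + 2d(sin α − sin β))/8 = -7.011460, |c| > 1 → infeasible
LRL: c = (6 − d² + 2cos(α−β) − 2d(sin α − sin β))/8 = -13.714908, |c| > 1 → infeasible
Shortest: RSR with L = 24.970452 m ≈ 24.9705 m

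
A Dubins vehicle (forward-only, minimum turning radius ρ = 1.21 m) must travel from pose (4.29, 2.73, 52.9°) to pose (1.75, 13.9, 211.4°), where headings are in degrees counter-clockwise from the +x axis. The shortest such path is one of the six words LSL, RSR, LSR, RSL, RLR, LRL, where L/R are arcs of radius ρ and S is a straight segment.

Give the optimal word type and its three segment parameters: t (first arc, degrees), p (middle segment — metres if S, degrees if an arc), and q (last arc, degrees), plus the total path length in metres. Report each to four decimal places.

LSL: t = 42.8333°, p = 9.4546 m, q = 115.6667°, L = 12.8019 m

Let ψ = atan2(Δy, Δx) = atan2(11.17, -2.54) = 102.8109° be the start→goal bearing.
Normalize: d = |goal − start| / ρ = 11.455152/1.21 = 9.467068, α = (θ_start − ψ) mod 360° = 310.0891° = 5.412075 rad, β = (θ_goal − ψ) mod 360° = 108.5891° = 1.895237 rad.
Common terms: sin α = -0.765044, cos α = 0.643978, sin β = 0.947829, cos β = -0.318779, cos(α−β) = -0.930418, d² = 89.625367. Work in radians in the unit-radius frame; every candidate has L = ρ·(t + p + q).
LSL: p² = 2 + d² − 2cos(α−β) + 2d(sin α − sin β) = 61.054428; p = √p² = 7.813733; φ = atan2(cos β − cos α, d + sin α − sin β) = -0.123527 rad; t = (φ − α) mod 2π = 0.747583 rad, q = (β − φ) mod 2π = 2.018764 rad → L = 1.21·(0.747583 + 7.813733 + 2.018764) = 1.21·10.580080 = 12.801897 m
RSR: p² = 2 + d² − 2cos(α−β) + 2d(sin β − sin α) = 125.917976; p = √p² = 11.221318; φ = atan2(cos α − cos β, d − sin α + sin β) = 0.085903 rad; t = (α − φ) mod 2π = 5.326173 rad, q = (φ − β) mod 2π = 4.473851 rad → L = 1.21·(5.326173 + 11.221318 + 4.473851) = 1.21·21.021342 = 25.435823 m
LSR: p² = d² − 2 + 2cos(α−β) + 2d(sin α + sin β) = 89.225409; p = √p² = 9.445920; φ = atan2(−cos α − cos β, d + sin α + sin β) − atan2(−2, p) = 0.174963 rad; t = (φ − α) mod 2π = 1.046073 rad, q = (φ − β) mod 2π = 4.562911 rad → L = 1.21·(1.046073 + 9.445920 + 4.562911) = 1.21·15.054904 = 18.216434 m
RSL: p² = d² − 2 + 2cos(α−β) − 2d(sin α + sin β) = 82.303655; p = √p² = 9.072136; φ = atan2(cos α + cos β, d − sin α − sin β) − atan2(2, p) = -0.181972 rad; t = (α − φ) mod 2π = 5.594047 rad, q = (β − φ) mod 2π = 2.077209 rad → L = 1.21·(5.594047 + 9.072136 + 2.077209) = 1.21·16.743393 = 20.259505 m
RLR: c = (6 − d² + 2cos(α−β) + 2d(sin α − sin β))/8 = -14.739747, |c| > 1 → infeasible
LRL: c = (6 − d² + 2cos(α−β) − 2d(sin α − sin β))/8 = -6.631804, |c| > 1 → infeasible
Shortest: LSL with L = 12.801897 m ≈ 12.8019 m
Convert LSL to answer units (arcs ×180/π): t = 0.747583·180/π = 42.8333°, p = ρ·p = 1.21·7.813733 = 9.4546 m, q = 2.018764·180/π = 115.6667°, L = 12.8019 m.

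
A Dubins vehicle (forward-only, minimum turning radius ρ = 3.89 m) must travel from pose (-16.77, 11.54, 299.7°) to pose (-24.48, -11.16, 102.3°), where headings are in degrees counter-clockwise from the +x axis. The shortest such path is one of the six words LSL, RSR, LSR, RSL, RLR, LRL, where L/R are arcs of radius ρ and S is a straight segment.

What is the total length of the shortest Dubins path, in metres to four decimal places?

33.3532 m

Let ψ = atan2(Δy, Δx) = atan2(-22.70, -7.71) = -108.7599° be the start→goal bearing.
Normalize: d = |goal − start| / ρ = 23.973613/3.89 = 6.162882, α = (θ_start − ψ) mod 360° = 48.4599° = 0.845785 rad, β = (θ_goal − ψ) mod 360° = 211.0599° = 3.683691 rad.
Common terms: sin α = 0.748492, cos α = 0.663144, sin β = -0.515934, cos β = -0.856628, cos(α−β) = -0.954240, d² = 37.981120. Work in radians in the unit-radius frame; every candidate has L = ρ·(t + p + q).
LSL: p² = 2 + d² − 2cos(α−β) + 2d(sin α − sin β) = 57.474624; p = √p² = 7.581202; φ = atan2(cos β − cos α, d + sin α − sin β) = -0.201833 rad; t = (φ − α) mod 2π = 5.235567 rad, q = (β − φ) mod 2π = 3.885524 rad → L = 3.89·(5.235567 + 7.581202 + 3.885524) = 3.89·16.702293 = 64.971919 m
RSR: p² = 2 + d² − 2cos(α−β) + 2d(sin β − sin α) = 26.304576; p = √p² = 5.128799; φ = atan2(cos α − cos β, d − sin α + sin β) = 0.300839 rad; t = (α − φ) mod 2π = 0.544947 rad, q = (φ − β) mod 2π = 2.900333 rad → L = 3.89·(0.544947 + 5.128799 + 2.900333) = 3.89·8.574079 = 33.353166 m
LSR: p² = d² − 2 + 2cos(α−β) + 2d(sin α + sin β) = 36.939091; p = √p² = 6.077754; φ = atan2(−cos α − cos β, d + sin α + sin β) − atan2(−2, p) = 0.348152 rad; t = (φ − α) mod 2π = 5.785552 rad, q = (φ − β) mod 2π = 2.947647 rad → L = 3.89·(5.785552 + 6.077754 + 2.947647) = 3.89·14.810952 = 57.614604 m
RSL: p² = d² − 2 + 2cos(α−β) − 2d(sin α + sin β) = 31.206187; p = √p² = 5.586250; φ = atan2(cos α + cos β, d − sin α − sin β) − atan2(2, p) = -0.376418 rad; t = (α − φ) mod 2π = 1.222203 rad, q = (β − φ) mod 2π = 4.060109 rad → L = 3.89·(1.222203 + 5.586250 + 4.060109) = 3.89·10.868562 = 42.278706 m
RLR: c = (6 − d² + 2cos(α−β) + 2d(sin α − sin β))/8 = -2.288072, |c| > 1 → infeasible
LRL: c = (6 − d² + 2cos(α−β) − 2d(sin α − sin β))/8 = -6.184328, |c| > 1 → infeasible
Shortest: RSR with L = 33.353166 m ≈ 33.3532 m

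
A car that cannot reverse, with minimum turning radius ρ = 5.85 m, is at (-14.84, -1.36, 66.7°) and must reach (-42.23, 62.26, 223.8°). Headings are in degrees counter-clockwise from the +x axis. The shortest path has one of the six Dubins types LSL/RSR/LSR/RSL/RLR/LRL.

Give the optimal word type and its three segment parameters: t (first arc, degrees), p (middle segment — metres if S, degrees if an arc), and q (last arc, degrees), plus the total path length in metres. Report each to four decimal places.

Let ψ = atan2(Δy, Δx) = atan2(63.62, -27.39) = 113.2931° be the start→goal bearing.
Normalize: d = |goal − start| / ρ = 69.265551/5.85 = 11.840265, α = (θ_start − ψ) mod 360° = 313.4069° = 5.469983 rad, β = (θ_goal − ψ) mod 360° = 110.5069° = 1.928709 rad.
Common terms: sin α = -0.726492, cos α = 0.687175, sin β = 0.936630, cos β = -0.350320, cos(α−β) = -0.921185, d² = 140.191877. Work in radians in the unit-radius frame; every candidate has L = ρ·(t + p + q).
LSL: p² = 2 + d² − 2cos(α−β) + 2d(sin α − sin β) = 104.650645; p = √p² = 10.229890; φ = atan2(cos β − cos α, d + sin α − sin β) = -0.101593 rad; t = (φ − α) mod 2π = 0.711610 rad, q = (β − φ) mod 2π = 2.030302 rad → L = 5.85·(0.711610 + 10.229890 + 2.030302) = 5.85·12.971802 = 75.885042 m
RSR: p² = 2 + d² − 2cos(α−β) + 2d(sin β − sin α) = 183.417850; p = √p² = 13.543185; φ = atan2(cos α − cos β, d − sin α + sin β) = 0.076682 rad; t = (α − φ) mod 2π = 5.393301 rad, q = (φ − β) mod 2π = 4.431157 rad → L = 5.85·(5.393301 + 13.543185 + 4.431157) = 5.85·23.367643 = 136.700712 m
LSR: p² = d² − 2 + 2cos(α−β) + 2d(sin α + sin β) = 141.325689; p = √p² = 11.888048; φ = atan2(−cos α − cos β, d + sin α + sin β) − atan2(−2, p) = 0.138729 rad; t = (φ − α) mod 2π = 0.951932 rad, q = (φ − β) mod 2π = 4.493205 rad → L = 5.85·(0.951932 + 11.888048 + 4.493205) = 5.85·17.333184 = 101.399129 m
RSL: p² = d² − 2 + 2cos(α−β) − 2d(sin α + sin β) = 131.373323; p = √p² = 11.461820; φ = atan2(cos α + cos β, d − sin α − sin β) − atan2(2, p) = -0.143797 rad; t = (α − φ) mod 2π = 5.613780 rad, q = (β − φ) mod 2π = 2.072507 rad → L = 5.85·(5.613780 + 11.461820 + 2.072507) = 5.85·19.148107 = 112.016424 m
RLR: c = (6 − d² + 2cos(α−β) + 2d(sin α − sin β))/8 = -21.927231, |c| > 1 → infeasible
LRL: c = (6 − d² + 2cos(α−β) − 2d(sin α − sin β))/8 = -12.081331, |c| > 1 → infeasible
Shortest: LSL with L = 75.885042 m ≈ 75.8850 m
Convert LSL to answer units (arcs ×180/π): t = 0.711610·180/π = 40.7723°, p = ρ·p = 5.85·10.229890 = 59.8449 m, q = 2.030302·180/π = 116.3277°, L = 75.8850 m.

LSL: t = 40.7723°, p = 59.8449 m, q = 116.3277°, L = 75.8850 m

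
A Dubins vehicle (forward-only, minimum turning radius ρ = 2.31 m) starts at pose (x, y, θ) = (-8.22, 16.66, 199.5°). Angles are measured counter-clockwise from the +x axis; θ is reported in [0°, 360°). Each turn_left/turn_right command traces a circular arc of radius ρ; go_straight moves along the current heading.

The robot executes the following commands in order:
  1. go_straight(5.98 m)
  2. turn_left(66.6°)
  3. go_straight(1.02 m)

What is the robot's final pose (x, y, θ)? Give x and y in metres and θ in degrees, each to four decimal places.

set_pose: (x, y, θ) = (-8.2200, 16.6600, 199.5000°), ρ = 2.31
go_straight(5.98): x += 5.98·cos θ, y += 5.98·sin θ → (-13.8570, 14.6638, 199.5000°)
turn_left(66.6°): centre at ρ to the left, rotate +66.6° → (-15.3906, 12.6434, 266.1000°)
go_straight(1.02): x += 1.02·cos θ, y += 1.02·sin θ → (-15.4599, 11.6258, 266.1000°)

(-15.4599, 11.6258, 266.1000°)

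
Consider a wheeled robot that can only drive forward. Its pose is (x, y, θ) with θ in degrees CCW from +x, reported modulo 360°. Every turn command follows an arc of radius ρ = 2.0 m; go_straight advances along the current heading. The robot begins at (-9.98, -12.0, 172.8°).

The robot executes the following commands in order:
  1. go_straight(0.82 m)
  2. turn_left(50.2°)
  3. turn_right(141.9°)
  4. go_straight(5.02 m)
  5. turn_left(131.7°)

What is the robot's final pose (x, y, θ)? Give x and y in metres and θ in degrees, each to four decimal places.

(-18.0308, -3.6965, 212.8000°)

set_pose: (x, y, θ) = (-9.9800, -12.0000, 172.8000°), ρ = 2.0
go_straight(0.82): x += 0.82·cos θ, y += 0.82·sin θ → (-10.7935, -11.8972, 172.8000°)
turn_left(50.2°): centre at ρ to the left, rotate +50.2° → (-12.4082, -12.4187, 223.0000°)
turn_right(141.9°): centre at ρ to the right, rotate −141.9° → (-15.7481, -10.6466, 81.1000°)
go_straight(5.02): x += 5.02·cos θ, y += 5.02·sin θ → (-14.9715, -5.6871, 81.1000°)
turn_left(131.7°): centre at ρ to the left, rotate +131.7° → (-18.0308, -3.6965, 212.8000°)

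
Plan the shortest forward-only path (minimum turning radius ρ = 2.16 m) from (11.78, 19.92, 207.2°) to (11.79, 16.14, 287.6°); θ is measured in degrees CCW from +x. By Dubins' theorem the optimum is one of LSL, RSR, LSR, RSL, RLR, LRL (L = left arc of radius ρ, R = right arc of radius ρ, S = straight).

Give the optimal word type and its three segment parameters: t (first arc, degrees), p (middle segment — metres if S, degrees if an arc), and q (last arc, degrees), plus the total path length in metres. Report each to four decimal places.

RLR: t = 78.4704°, p = 263.5720°, q = 104.7016°, L = 16.8418 m

Let ψ = atan2(Δy, Δx) = atan2(-3.78, 0.01) = -89.8484° be the start→goal bearing.
Normalize: d = |goal − start| / ρ = 3.780013/2.16 = 1.750006, α = (θ_start − ψ) mod 360° = 297.0484° = 5.184473 rad, β = (θ_goal − ψ) mod 360° = 17.4484° = 0.304532 rad.
Common terms: sin α = -0.890623, cos α = 0.454743, sin β = 0.299847, cos β = 0.953987, cos(α−β) = 0.166769, d² = 3.062521. Work in radians in the unit-radius frame; every candidate has L = ρ·(t + p + q).
LSL: p² = 2 + d² − 2cos(α−β) + 2d(sin α − sin β) = 0.562325; p = √p² = 0.749884; φ = atan2(cos β − cos α, d + sin α − sin β) = 0.728514 rad; t = (φ − α) mod 2π = 1.827227 rad, q = (β − φ) mod 2π = 5.859203 rad → L = 2.16·(1.827227 + 0.749884 + 5.859203) = 2.16·8.436314 = 18.222438 m
RSR: p² = 2 + d² − 2cos(α−β) + 2d(sin β − sin α) = 8.895642; p = √p² = 2.982556; φ = atan2(cos α − cos β, d − sin α + sin β) = -0.168180 rad; t = (α − φ) mod 2π = 5.352653 rad, q = (φ − β) mod 2π = 5.810473 rad → L = 2.16·(5.352653 + 2.982556 + 5.810473) = 2.16·14.145682 = 30.554674 m
LSR: p² = d² − 2 + 2cos(α−β) + 2d(sin α + sin β) = -0.671662 < 0 → infeasible
RSL: p² = d² − 2 + 2cos(α−β) − 2d(sin α + sin β) = 3.463780; p = √p² = 1.861123; φ = atan2(cos α + cos β, d − sin α − sin β) − atan2(2, p) = -0.279593 rad; t = (α − φ) mod 2π = 5.464067 rad, q = (β − φ) mod 2π = 0.584126 rad → L = 2.16·(5.464067 + 1.861123 + 0.584126) = 2.16·7.909316 = 17.084122 m
RLR: c = (6 − d² + 2cos(α−β) + 2d(sin α − sin β))/8 = -0.111955; p = 2π − arccos c = 4.600198 rad; φ = atan2(cos α − cos β, d − sin α + sin β) = -0.168180 rad; t = (α − φ + p/2) mod 2π = 1.369567 rad, q = (α − β − t + p) mod 2π = 1.827387 rad → L = 2.16·(1.369567 + 4.600198 + 1.827387) = 2.16·7.797152 = 16.841849 m
LRL: c = (6 − d² + 2cos(α−β) − 2d(sin α − sin β))/8 = 0.929709; p = 2π − arccos c = 5.906012 rad; φ = atan2(cos β − cos α, d + sin α − sin β) = 0.728514 rad; t = (φ − α + p/2) mod 2π = 4.780232 rad, q = (β − α − t + p) mod 2π = 2.529024 rad → L = 2.16·(4.780232 + 5.906012 + 2.529024) = 2.16·13.215268 = 28.544979 m
Shortest: RLR with L = 16.841849 m ≈ 16.8418 m
Convert RLR to answer units (arcs ×180/π): t = 1.369567·180/π = 78.4704°, p = 4.600198·180/π = 263.5720°, q = 1.827387·180/π = 104.7016°, L = 16.8418 m.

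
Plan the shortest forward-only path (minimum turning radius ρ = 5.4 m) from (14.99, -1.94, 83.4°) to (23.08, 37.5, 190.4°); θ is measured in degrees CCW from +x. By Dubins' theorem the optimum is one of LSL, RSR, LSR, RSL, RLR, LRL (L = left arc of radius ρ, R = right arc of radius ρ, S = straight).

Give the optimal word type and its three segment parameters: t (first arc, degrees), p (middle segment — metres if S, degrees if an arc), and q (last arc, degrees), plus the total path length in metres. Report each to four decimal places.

RSL: t = 17.4807°, p = 33.2351 m, q = 124.4807°, L = 46.6147 m

Let ψ = atan2(Δy, Δx) = atan2(39.44, 8.09) = 78.4082° be the start→goal bearing.
Normalize: d = |goal − start| / ρ = 40.261169/5.4 = 7.455772, α = (θ_start − ψ) mod 360° = 4.9918° = 0.087124 rad, β = (θ_goal − ψ) mod 360° = 111.9918° = 1.954626 rad.
Common terms: sin α = 0.087013, cos α = 0.996207, sin β = 0.927237, cos β = -0.374474, cos(α−β) = -0.292372, d² = 55.588536. Work in radians in the unit-radius frame; every candidate has L = ρ·(t + p + q).
LSL: p² = 2 + d² − 2cos(α−β) + 2d(sin α − sin β) = 45.644244; p = √p² = 6.756052; φ = atan2(cos β − cos α, d + sin α − sin β) = -0.204300 rad; t = (φ − α) mod 2π = 5.991761 rad, q = (β − φ) mod 2π = 2.158926 rad → L = 5.4·(5.991761 + 6.756052 + 2.158926) = 5.4·14.906740 = 80.496396 m
RSR: p² = 2 + d² − 2cos(α−β) + 2d(sin β − sin α) = 70.702314; p = √p² = 8.408467; φ = atan2(cos α − cos β, d − sin α + sin β) = 0.163743 rad; t = (α − φ) mod 2π = 6.206566 rad, q = (φ − β) mod 2π = 4.492302 rad → L = 5.4·(6.206566 + 8.408467 + 4.492302) = 5.4·19.107335 = 103.179610 m
LSR: p² = d² − 2 + 2cos(α−β) + 2d(sin α + sin β) = 68.127838; p = √p² = 8.253959; φ = atan2(−cos α − cos β, d + sin α + sin β) − atan2(−2, p) = 0.164454 rad; t = (φ − α) mod 2π = 0.077330 rad, q = (φ − β) mod 2π = 4.493013 rad → L = 5.4·(0.077330 + 8.253959 + 4.493013) = 5.4·12.824302 = 69.251230 m
RSL: p² = d² − 2 + 2cos(α−β) − 2d(sin α + sin β) = 37.879747; p = √p² = 6.154652; φ = atan2(cos α + cos β, d − sin α − sin β) − atan2(2, p) = -0.217972 rad; t = (α − φ) mod 2π = 0.305096 rad, q = (β − φ) mod 2π = 2.172598 rad → L = 5.4·(0.305096 + 6.154652 + 2.172598) = 5.4·8.632346 = 46.614667 m
RLR: c = (6 − d² + 2cos(α−β) + 2d(sin α − sin β))/8 = -7.837789, |c| > 1 → infeasible
LRL: c = (6 − d² + 2cos(α−β) − 2d(sin α − sin β))/8 = -4.705531, |c| > 1 → infeasible
Shortest: RSL with L = 46.614667 m ≈ 46.6147 m
Convert RSL to answer units (arcs ×180/π): t = 0.305096·180/π = 17.4807°, p = ρ·p = 5.4·6.154652 = 33.2351 m, q = 2.172598·180/π = 124.4807°, L = 46.6147 m.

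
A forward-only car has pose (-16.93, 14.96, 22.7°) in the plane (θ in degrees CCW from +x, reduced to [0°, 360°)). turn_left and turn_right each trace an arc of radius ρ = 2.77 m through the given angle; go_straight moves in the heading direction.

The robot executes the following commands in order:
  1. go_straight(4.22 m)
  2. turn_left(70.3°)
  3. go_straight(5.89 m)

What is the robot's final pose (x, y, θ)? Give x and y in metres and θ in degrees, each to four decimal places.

set_pose: (x, y, θ) = (-16.9300, 14.9600, 22.7000°), ρ = 2.77
go_straight(4.22): x += 4.22·cos θ, y += 4.22·sin θ → (-13.0369, 16.5885, 22.7000°)
turn_left(70.3°): centre at ρ to the left, rotate +70.3° → (-11.3396, 19.2889, 93.0000°)
go_straight(5.89): x += 5.89·cos θ, y += 5.89·sin θ → (-11.6479, 25.1709, 93.0000°)

(-11.6479, 25.1709, 93.0000°)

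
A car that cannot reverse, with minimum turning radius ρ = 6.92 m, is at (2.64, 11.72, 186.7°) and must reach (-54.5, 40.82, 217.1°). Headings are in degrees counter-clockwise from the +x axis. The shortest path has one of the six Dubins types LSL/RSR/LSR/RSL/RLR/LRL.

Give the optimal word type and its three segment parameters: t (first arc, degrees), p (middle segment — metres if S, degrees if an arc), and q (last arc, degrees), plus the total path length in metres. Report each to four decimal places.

RSL: t = 39.0991°, p = 52.9916 m, q = 69.4991°, L = 66.1078 m

Let ψ = atan2(Δy, Δx) = atan2(29.10, -57.14) = 153.0114° be the start→goal bearing.
Normalize: d = |goal − start| / ρ = 64.123238/6.92 = 9.266364, α = (θ_start − ψ) mod 360° = 33.6886° = 0.587977 rad, β = (θ_goal − ψ) mod 360° = 64.0886° = 1.118558 rad.
Common terms: sin α = 0.554679, cos α = 0.832064, sin β = 0.899471, cos β = 0.436980, cos(α−β) = 0.862514, d² = 85.865498. Work in radians in the unit-radius frame; every candidate has L = ρ·(t + p + q).
LSL: p² = 2 + d² − 2cos(α−β) + 2d(sin α − sin β) = 79.750539; p = √p² = 8.930316; φ = atan2(cos β − cos α, d + sin α − sin β) = -0.044255 rad; t = (φ − α) mod 2π = 5.650953 rad, q = (β − φ) mod 2π = 1.162813 rad → L = 6.92·(5.650953 + 8.930316 + 1.162813) = 6.92·15.744081 = 108.949041 m
RSR: p² = 2 + d² − 2cos(α−β) + 2d(sin β − sin α) = 92.530403; p = √p² = 9.619272; φ = atan2(cos α − cos β, d − sin α + sin β) = 0.041084 rad; t = (α − φ) mod 2π = 0.546894 rad, q = (φ − β) mod 2π = 5.205711 rad → L = 6.92·(0.546894 + 9.619272 + 5.205711) = 6.92·15.371878 = 106.373394 m
LSR: p² = d² − 2 + 2cos(α−β) + 2d(sin α + sin β) = 112.539898; p = √p² = 10.608482; φ = atan2(−cos α − cos β, d + sin α + sin β) − atan2(−2, p) = 0.068514 rad; t = (φ − α) mod 2π = 5.763722 rad, q = (φ − β) mod 2π = 5.233142 rad → L = 6.92·(5.763722 + 10.608482 + 5.233142) = 6.92·21.605346 = 149.508997 m
RSL: p² = d² − 2 + 2cos(α−β) − 2d(sin α + sin β) = 58.641153; p = √p² = 7.657751; φ = atan2(cos α + cos β, d − sin α − sin β) − atan2(2, p) = -0.094430 rad; t = (α − φ) mod 2π = 0.682407 rad, q = (β − φ) mod 2π = 1.212987 rad → L = 6.92·(0.682407 + 7.657751 + 1.212987) = 6.92·9.553146 = 66.107768 m
RLR: c = (6 − d² + 2cos(α−β) + 2d(sin α − sin β))/8 = -10.566300, |c| > 1 → infeasible
LRL: c = (6 − d² + 2cos(α−β) − 2d(sin α − sin β))/8 = -8.968817, |c| > 1 → infeasible
Shortest: RSL with L = 66.107768 m ≈ 66.1078 m
Convert RSL to answer units (arcs ×180/π): t = 0.682407·180/π = 39.0991°, p = ρ·p = 6.92·7.657751 = 52.9916 m, q = 1.212987·180/π = 69.4991°, L = 66.1078 m.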